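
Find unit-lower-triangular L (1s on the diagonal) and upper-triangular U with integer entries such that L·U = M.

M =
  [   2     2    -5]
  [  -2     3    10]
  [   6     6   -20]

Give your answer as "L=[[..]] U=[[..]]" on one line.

  row1 -= -1·row0 → [0,5,5]
  row2 -= 3·row0 → [0,0,-5]
  row2 -= 0·row1 → [0,0,-5]

L=[[1,0,0],[-1,1,0],[3,0,1]] U=[[2,2,-5],[0,5,5],[0,0,-5]]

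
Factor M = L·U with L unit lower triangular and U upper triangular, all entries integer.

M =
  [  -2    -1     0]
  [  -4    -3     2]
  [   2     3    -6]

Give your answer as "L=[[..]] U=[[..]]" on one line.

L=[[1,0,0],[2,1,0],[-1,-2,1]] U=[[-2,-1,0],[0,-1,2],[0,0,-2]]

  row1 -= 2·row0 → [0,-1,2]
  row2 -= -1·row0 → [0,2,-6]
  row2 -= -2·row1 → [0,0,-2]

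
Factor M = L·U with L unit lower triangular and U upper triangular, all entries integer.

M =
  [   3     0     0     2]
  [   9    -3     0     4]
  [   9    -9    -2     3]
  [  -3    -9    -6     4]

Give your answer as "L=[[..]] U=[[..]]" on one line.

  R1 -= 3·R0 → [0,-3,0,-2]
  R2 -= 3·R0 → [0,-9,-2,-3]
  R3 -= -1·R0 → [0,-9,-6,6]
  R2 -= 3·R1 → [0,0,-2,3]
  R3 -= 3·R1 → [0,0,-6,12]
  R3 -= 3·R2 → [0,0,0,3]

L=[[1,0,0,0],[3,1,0,0],[3,3,1,0],[-1,3,3,1]] U=[[3,0,0,2],[0,-3,0,-2],[0,0,-2,3],[0,0,0,3]]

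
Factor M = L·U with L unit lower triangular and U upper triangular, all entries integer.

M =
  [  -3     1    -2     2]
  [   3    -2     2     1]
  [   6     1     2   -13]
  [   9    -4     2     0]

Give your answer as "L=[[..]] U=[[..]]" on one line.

L=[[1,0,0,0],[-1,1,0,0],[-2,-3,1,0],[-3,1,2,1]] U=[[-3,1,-2,2],[0,-1,0,3],[0,0,-2,0],[0,0,0,3]]

  row1 -= -1·row0 → [0,-1,0,3]
  row2 -= -2·row0 → [0,3,-2,-9]
  row3 -= -3·row0 → [0,-1,-4,6]
  row2 -= -3·row1 → [0,0,-2,0]
  row3 -= 1·row1 → [0,0,-4,3]
  row3 -= 2·row2 → [0,0,0,3]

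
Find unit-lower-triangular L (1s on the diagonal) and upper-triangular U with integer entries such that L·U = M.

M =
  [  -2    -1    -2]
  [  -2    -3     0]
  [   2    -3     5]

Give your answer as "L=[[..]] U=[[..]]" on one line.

  r1 -= 1·r0 → [0,-2,2]
  r2 -= -1·r0 → [0,-4,3]
  r2 -= 2·r1 → [0,0,-1]

L=[[1,0,0],[1,1,0],[-1,2,1]] U=[[-2,-1,-2],[0,-2,2],[0,0,-1]]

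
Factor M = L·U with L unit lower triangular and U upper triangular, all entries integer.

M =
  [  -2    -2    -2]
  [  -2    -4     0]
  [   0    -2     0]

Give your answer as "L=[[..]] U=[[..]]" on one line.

L=[[1,0,0],[1,1,0],[0,1,1]] U=[[-2,-2,-2],[0,-2,2],[0,0,-2]]

  R1 -= 1·R0 → [0,-2,2]
  R2 -= 0·R0 → [0,-2,0]
  R2 -= 1·R1 → [0,0,-2]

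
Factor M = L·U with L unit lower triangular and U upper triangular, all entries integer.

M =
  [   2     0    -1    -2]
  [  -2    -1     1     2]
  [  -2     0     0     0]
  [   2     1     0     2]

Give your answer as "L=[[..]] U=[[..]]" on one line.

  R1 -= -1·R0 → [0,-1,0,0]
  R2 -= -1·R0 → [0,0,-1,-2]
  R3 -= 1·R0 → [0,1,1,4]
  R2 -= 0·R1 → [0,0,-1,-2]
  R3 -= -1·R1 → [0,0,1,4]
  R3 -= -1·R2 → [0,0,0,2]

L=[[1,0,0,0],[-1,1,0,0],[-1,0,1,0],[1,-1,-1,1]] U=[[2,0,-1,-2],[0,-1,0,0],[0,0,-1,-2],[0,0,0,2]]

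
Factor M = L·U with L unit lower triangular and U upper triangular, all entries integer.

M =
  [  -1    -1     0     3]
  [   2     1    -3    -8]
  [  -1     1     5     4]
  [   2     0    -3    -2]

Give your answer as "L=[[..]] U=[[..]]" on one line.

L=[[1,0,0,0],[-2,1,0,0],[1,-2,1,0],[-2,2,-3,1]] U=[[-1,-1,0,3],[0,-1,-3,-2],[0,0,-1,-3],[0,0,0,-1]]

  r1 -= -2·r0 → [0,-1,-3,-2]
  r2 -= 1·r0 → [0,2,5,1]
  r3 -= -2·r0 → [0,-2,-3,4]
  r2 -= -2·r1 → [0,0,-1,-3]
  r3 -= 2·r1 → [0,0,3,8]
  r3 -= -3·r2 → [0,0,0,-1]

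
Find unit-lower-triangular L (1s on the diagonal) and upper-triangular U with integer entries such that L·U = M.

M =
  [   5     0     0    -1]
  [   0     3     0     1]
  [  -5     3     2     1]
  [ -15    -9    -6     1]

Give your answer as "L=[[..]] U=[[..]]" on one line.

L=[[1,0,0,0],[0,1,0,0],[-1,1,1,0],[-3,-3,-3,1]] U=[[5,0,0,-1],[0,3,0,1],[0,0,2,-1],[0,0,0,-2]]

  R1 -= 0·R0 → [0,3,0,1]
  R2 -= -1·R0 → [0,3,2,0]
  R3 -= -3·R0 → [0,-9,-6,-2]
  R2 -= 1·R1 → [0,0,2,-1]
  R3 -= -3·R1 → [0,0,-6,1]
  R3 -= -3·R2 → [0,0,0,-2]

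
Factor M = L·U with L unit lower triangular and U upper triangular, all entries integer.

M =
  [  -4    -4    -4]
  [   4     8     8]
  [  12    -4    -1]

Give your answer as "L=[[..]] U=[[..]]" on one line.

  R1 -= -1·R0 → [0,4,4]
  R2 -= -3·R0 → [0,-16,-13]
  R2 -= -4·R1 → [0,0,3]

L=[[1,0,0],[-1,1,0],[-3,-4,1]] U=[[-4,-4,-4],[0,4,4],[0,0,3]]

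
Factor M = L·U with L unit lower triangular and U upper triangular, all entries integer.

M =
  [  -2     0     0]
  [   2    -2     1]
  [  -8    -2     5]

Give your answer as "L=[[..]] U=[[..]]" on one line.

  R1 -= -1·R0 → [0,-2,1]
  R2 -= 4·R0 → [0,-2,5]
  R2 -= 1·R1 → [0,0,4]

L=[[1,0,0],[-1,1,0],[4,1,1]] U=[[-2,0,0],[0,-2,1],[0,0,4]]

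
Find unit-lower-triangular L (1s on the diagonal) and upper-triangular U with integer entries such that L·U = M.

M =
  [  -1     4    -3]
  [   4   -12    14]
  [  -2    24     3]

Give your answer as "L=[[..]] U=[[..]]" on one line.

  r1 -= -4·r0 → [0,4,2]
  r2 -= 2·r0 → [0,16,9]
  r2 -= 4·r1 → [0,0,1]

L=[[1,0,0],[-4,1,0],[2,4,1]] U=[[-1,4,-3],[0,4,2],[0,0,1]]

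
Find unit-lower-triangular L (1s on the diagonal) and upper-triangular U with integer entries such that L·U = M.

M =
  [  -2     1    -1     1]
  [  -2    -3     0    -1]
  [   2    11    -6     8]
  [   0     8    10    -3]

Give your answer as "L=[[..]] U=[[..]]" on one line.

L=[[1,0,0,0],[1,1,0,0],[-1,-3,1,0],[0,-2,-3,1]] U=[[-2,1,-1,1],[0,-4,1,-2],[0,0,-4,3],[0,0,0,2]]

  R1 -= 1·R0 → [0,-4,1,-2]
  R2 -= -1·R0 → [0,12,-7,9]
  R3 -= 0·R0 → [0,8,10,-3]
  R2 -= -3·R1 → [0,0,-4,3]
  R3 -= -2·R1 → [0,0,12,-7]
  R3 -= -3·R2 → [0,0,0,2]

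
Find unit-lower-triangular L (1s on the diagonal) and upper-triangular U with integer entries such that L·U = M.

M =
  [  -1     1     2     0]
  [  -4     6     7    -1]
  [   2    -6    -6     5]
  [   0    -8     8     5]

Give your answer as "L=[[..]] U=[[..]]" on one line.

  r1 -= 4·r0 → [0,2,-1,-1]
  r2 -= -2·r0 → [0,-4,-2,5]
  r3 -= 0·r0 → [0,-8,8,5]
  r2 -= -2·r1 → [0,0,-4,3]
  r3 -= -4·r1 → [0,0,4,1]
  r3 -= -1·r2 → [0,0,0,4]

L=[[1,0,0,0],[4,1,0,0],[-2,-2,1,0],[0,-4,-1,1]] U=[[-1,1,2,0],[0,2,-1,-1],[0,0,-4,3],[0,0,0,4]]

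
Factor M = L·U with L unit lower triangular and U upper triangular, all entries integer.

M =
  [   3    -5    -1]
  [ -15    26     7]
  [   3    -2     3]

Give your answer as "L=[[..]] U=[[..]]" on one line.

  R1 -= -5·R0 → [0,1,2]
  R2 -= 1·R0 → [0,3,4]
  R2 -= 3·R1 → [0,0,-2]

L=[[1,0,0],[-5,1,0],[1,3,1]] U=[[3,-5,-1],[0,1,2],[0,0,-2]]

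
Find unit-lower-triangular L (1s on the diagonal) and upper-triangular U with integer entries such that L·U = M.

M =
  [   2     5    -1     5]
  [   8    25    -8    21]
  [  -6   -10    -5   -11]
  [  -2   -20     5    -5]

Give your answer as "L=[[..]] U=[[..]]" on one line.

L=[[1,0,0,0],[4,1,0,0],[-3,1,1,0],[-1,-3,2,1]] U=[[2,5,-1,5],[0,5,-4,1],[0,0,-4,3],[0,0,0,-3]]

  row1 -= 4·row0 → [0,5,-4,1]
  row2 -= -3·row0 → [0,5,-8,4]
  row3 -= -1·row0 → [0,-15,4,0]
  row2 -= 1·row1 → [0,0,-4,3]
  row3 -= -3·row1 → [0,0,-8,3]
  row3 -= 2·row2 → [0,0,0,-3]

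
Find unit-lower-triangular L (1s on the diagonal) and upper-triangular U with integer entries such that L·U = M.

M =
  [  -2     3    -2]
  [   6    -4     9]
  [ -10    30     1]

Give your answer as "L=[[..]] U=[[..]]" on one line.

  row1 -= -3·row0 → [0,5,3]
  row2 -= 5·row0 → [0,15,11]
  row2 -= 3·row1 → [0,0,2]

L=[[1,0,0],[-3,1,0],[5,3,1]] U=[[-2,3,-2],[0,5,3],[0,0,2]]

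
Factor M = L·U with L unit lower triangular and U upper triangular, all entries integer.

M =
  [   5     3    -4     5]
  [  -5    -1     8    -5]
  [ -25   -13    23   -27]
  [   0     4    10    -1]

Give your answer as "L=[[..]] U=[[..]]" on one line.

  row1 -= -1·row0 → [0,2,4,0]
  row2 -= -5·row0 → [0,2,3,-2]
  row3 -= 0·row0 → [0,4,10,-1]
  row2 -= 1·row1 → [0,0,-1,-2]
  row3 -= 2·row1 → [0,0,2,-1]
  row3 -= -2·row2 → [0,0,0,-5]

L=[[1,0,0,0],[-1,1,0,0],[-5,1,1,0],[0,2,-2,1]] U=[[5,3,-4,5],[0,2,4,0],[0,0,-1,-2],[0,0,0,-5]]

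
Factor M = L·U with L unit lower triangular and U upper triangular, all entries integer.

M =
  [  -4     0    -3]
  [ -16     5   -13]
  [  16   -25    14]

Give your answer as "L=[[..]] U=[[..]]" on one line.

  r1 -= 4·r0 → [0,5,-1]
  r2 -= -4·r0 → [0,-25,2]
  r2 -= -5·r1 → [0,0,-3]

L=[[1,0,0],[4,1,0],[-4,-5,1]] U=[[-4,0,-3],[0,5,-1],[0,0,-3]]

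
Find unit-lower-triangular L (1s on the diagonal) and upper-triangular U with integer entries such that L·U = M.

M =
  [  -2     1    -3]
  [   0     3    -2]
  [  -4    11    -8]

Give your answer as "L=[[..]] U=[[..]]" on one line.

  r1 -= 0·r0 → [0,3,-2]
  r2 -= 2·r0 → [0,9,-2]
  r2 -= 3·r1 → [0,0,4]

L=[[1,0,0],[0,1,0],[2,3,1]] U=[[-2,1,-3],[0,3,-2],[0,0,4]]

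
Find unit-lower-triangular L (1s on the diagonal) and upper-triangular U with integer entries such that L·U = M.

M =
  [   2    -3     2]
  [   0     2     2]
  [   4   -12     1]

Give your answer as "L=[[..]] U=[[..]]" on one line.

L=[[1,0,0],[0,1,0],[2,-3,1]] U=[[2,-3,2],[0,2,2],[0,0,3]]

  R1 -= 0·R0 → [0,2,2]
  R2 -= 2·R0 → [0,-6,-3]
  R2 -= -3·R1 → [0,0,3]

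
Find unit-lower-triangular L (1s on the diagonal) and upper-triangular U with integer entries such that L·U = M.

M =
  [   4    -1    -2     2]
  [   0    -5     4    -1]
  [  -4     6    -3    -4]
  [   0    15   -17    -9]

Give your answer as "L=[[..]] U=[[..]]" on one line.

L=[[1,0,0,0],[0,1,0,0],[-1,-1,1,0],[0,-3,5,1]] U=[[4,-1,-2,2],[0,-5,4,-1],[0,0,-1,-3],[0,0,0,3]]

  row1 -= 0·row0 → [0,-5,4,-1]
  row2 -= -1·row0 → [0,5,-5,-2]
  row3 -= 0·row0 → [0,15,-17,-9]
  row2 -= -1·row1 → [0,0,-1,-3]
  row3 -= -3·row1 → [0,0,-5,-12]
  row3 -= 5·row2 → [0,0,0,3]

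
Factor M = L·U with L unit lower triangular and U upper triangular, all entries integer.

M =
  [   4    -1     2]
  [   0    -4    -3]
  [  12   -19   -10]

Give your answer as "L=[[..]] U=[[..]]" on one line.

  R1 -= 0·R0 → [0,-4,-3]
  R2 -= 3·R0 → [0,-16,-16]
  R2 -= 4·R1 → [0,0,-4]

L=[[1,0,0],[0,1,0],[3,4,1]] U=[[4,-1,2],[0,-4,-3],[0,0,-4]]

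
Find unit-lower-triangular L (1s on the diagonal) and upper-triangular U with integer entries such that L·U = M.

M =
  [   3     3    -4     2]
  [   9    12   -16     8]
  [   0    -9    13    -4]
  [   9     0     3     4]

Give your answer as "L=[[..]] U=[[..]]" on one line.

L=[[1,0,0,0],[3,1,0,0],[0,-3,1,0],[3,-3,3,1]] U=[[3,3,-4,2],[0,3,-4,2],[0,0,1,2],[0,0,0,-2]]

  r1 -= 3·r0 → [0,3,-4,2]
  r2 -= 0·r0 → [0,-9,13,-4]
  r3 -= 3·r0 → [0,-9,15,-2]
  r2 -= -3·r1 → [0,0,1,2]
  r3 -= -3·r1 → [0,0,3,4]
  r3 -= 3·r2 → [0,0,0,-2]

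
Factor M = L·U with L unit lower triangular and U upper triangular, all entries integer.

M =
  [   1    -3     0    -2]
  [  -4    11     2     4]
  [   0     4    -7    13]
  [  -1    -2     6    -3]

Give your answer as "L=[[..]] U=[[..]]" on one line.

  r1 -= -4·r0 → [0,-1,2,-4]
  r2 -= 0·r0 → [0,4,-7,13]
  r3 -= -1·r0 → [0,-5,6,-5]
  r2 -= -4·r1 → [0,0,1,-3]
  r3 -= 5·r1 → [0,0,-4,15]
  r3 -= -4·r2 → [0,0,0,3]

L=[[1,0,0,0],[-4,1,0,0],[0,-4,1,0],[-1,5,-4,1]] U=[[1,-3,0,-2],[0,-1,2,-4],[0,0,1,-3],[0,0,0,3]]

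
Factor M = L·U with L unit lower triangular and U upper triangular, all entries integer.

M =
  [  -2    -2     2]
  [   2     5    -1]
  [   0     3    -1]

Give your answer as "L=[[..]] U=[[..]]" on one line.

  R1 -= -1·R0 → [0,3,1]
  R2 -= 0·R0 → [0,3,-1]
  R2 -= 1·R1 → [0,0,-2]

L=[[1,0,0],[-1,1,0],[0,1,1]] U=[[-2,-2,2],[0,3,1],[0,0,-2]]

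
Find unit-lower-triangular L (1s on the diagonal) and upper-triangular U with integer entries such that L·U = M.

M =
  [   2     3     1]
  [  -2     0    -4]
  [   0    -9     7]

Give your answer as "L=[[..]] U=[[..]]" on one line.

  R1 -= -1·R0 → [0,3,-3]
  R2 -= 0·R0 → [0,-9,7]
  R2 -= -3·R1 → [0,0,-2]

L=[[1,0,0],[-1,1,0],[0,-3,1]] U=[[2,3,1],[0,3,-3],[0,0,-2]]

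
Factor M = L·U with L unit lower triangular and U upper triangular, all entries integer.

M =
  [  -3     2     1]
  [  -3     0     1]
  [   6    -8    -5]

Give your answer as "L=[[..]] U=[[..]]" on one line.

L=[[1,0,0],[1,1,0],[-2,2,1]] U=[[-3,2,1],[0,-2,0],[0,0,-3]]

  r1 -= 1·r0 → [0,-2,0]
  r2 -= -2·r0 → [0,-4,-3]
  r2 -= 2·r1 → [0,0,-3]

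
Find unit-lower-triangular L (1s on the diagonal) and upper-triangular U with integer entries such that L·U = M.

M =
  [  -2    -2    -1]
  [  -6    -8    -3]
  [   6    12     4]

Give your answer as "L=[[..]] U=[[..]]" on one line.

L=[[1,0,0],[3,1,0],[-3,-3,1]] U=[[-2,-2,-1],[0,-2,0],[0,0,1]]

  r1 -= 3·r0 → [0,-2,0]
  r2 -= -3·r0 → [0,6,1]
  r2 -= -3·r1 → [0,0,1]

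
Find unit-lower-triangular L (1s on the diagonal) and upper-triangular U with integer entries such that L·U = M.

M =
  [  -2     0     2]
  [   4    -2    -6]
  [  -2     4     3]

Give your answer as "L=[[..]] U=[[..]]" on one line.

L=[[1,0,0],[-2,1,0],[1,-2,1]] U=[[-2,0,2],[0,-2,-2],[0,0,-3]]

  R1 -= -2·R0 → [0,-2,-2]
  R2 -= 1·R0 → [0,4,1]
  R2 -= -2·R1 → [0,0,-3]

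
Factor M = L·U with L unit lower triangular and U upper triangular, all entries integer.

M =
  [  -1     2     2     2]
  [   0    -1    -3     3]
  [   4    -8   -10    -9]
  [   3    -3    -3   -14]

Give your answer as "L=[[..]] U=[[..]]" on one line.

L=[[1,0,0,0],[0,1,0,0],[-4,0,1,0],[-3,-3,3,1]] U=[[-1,2,2,2],[0,-1,-3,3],[0,0,-2,-1],[0,0,0,4]]

  row1 -= 0·row0 → [0,-1,-3,3]
  row2 -= -4·row0 → [0,0,-2,-1]
  row3 -= -3·row0 → [0,3,3,-8]
  row2 -= 0·row1 → [0,0,-2,-1]
  row3 -= -3·row1 → [0,0,-6,1]
  row3 -= 3·row2 → [0,0,0,4]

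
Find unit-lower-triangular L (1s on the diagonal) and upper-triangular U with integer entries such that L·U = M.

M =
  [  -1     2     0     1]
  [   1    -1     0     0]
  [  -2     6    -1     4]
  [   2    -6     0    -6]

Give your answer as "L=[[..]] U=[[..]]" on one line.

L=[[1,0,0,0],[-1,1,0,0],[2,2,1,0],[-2,-2,0,1]] U=[[-1,2,0,1],[0,1,0,1],[0,0,-1,0],[0,0,0,-2]]

  r1 -= -1·r0 → [0,1,0,1]
  r2 -= 2·r0 → [0,2,-1,2]
  r3 -= -2·r0 → [0,-2,0,-4]
  r2 -= 2·r1 → [0,0,-1,0]
  r3 -= -2·r1 → [0,0,0,-2]
  r3 -= 0·r2 → [0,0,0,-2]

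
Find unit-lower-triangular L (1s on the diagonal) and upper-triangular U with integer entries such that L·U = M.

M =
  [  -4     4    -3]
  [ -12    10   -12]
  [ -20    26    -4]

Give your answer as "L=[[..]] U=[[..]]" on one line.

  R1 -= 3·R0 → [0,-2,-3]
  R2 -= 5·R0 → [0,6,11]
  R2 -= -3·R1 → [0,0,2]

L=[[1,0,0],[3,1,0],[5,-3,1]] U=[[-4,4,-3],[0,-2,-3],[0,0,2]]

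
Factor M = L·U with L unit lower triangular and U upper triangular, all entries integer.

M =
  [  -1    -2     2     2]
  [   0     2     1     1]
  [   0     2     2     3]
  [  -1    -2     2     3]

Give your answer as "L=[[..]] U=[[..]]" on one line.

L=[[1,0,0,0],[0,1,0,0],[0,1,1,0],[1,0,0,1]] U=[[-1,-2,2,2],[0,2,1,1],[0,0,1,2],[0,0,0,1]]

  row1 -= 0·row0 → [0,2,1,1]
  row2 -= 0·row0 → [0,2,2,3]
  row3 -= 1·row0 → [0,0,0,1]
  row2 -= 1·row1 → [0,0,1,2]
  row3 -= 0·row1 → [0,0,0,1]
  row3 -= 0·row2 → [0,0,0,1]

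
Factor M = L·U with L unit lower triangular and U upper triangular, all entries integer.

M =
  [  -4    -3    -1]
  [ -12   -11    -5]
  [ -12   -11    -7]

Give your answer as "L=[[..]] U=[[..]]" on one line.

L=[[1,0,0],[3,1,0],[3,1,1]] U=[[-4,-3,-1],[0,-2,-2],[0,0,-2]]

  row1 -= 3·row0 → [0,-2,-2]
  row2 -= 3·row0 → [0,-2,-4]
  row2 -= 1·row1 → [0,0,-2]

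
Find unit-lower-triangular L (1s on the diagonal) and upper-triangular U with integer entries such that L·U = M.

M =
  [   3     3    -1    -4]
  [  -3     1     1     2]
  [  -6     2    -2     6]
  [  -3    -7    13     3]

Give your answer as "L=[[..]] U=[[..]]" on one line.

  row1 -= -1·row0 → [0,4,0,-2]
  row2 -= -2·row0 → [0,8,-4,-2]
  row3 -= -1·row0 → [0,-4,12,-1]
  row2 -= 2·row1 → [0,0,-4,2]
  row3 -= -1·row1 → [0,0,12,-3]
  row3 -= -3·row2 → [0,0,0,3]

L=[[1,0,0,0],[-1,1,0,0],[-2,2,1,0],[-1,-1,-3,1]] U=[[3,3,-1,-4],[0,4,0,-2],[0,0,-4,2],[0,0,0,3]]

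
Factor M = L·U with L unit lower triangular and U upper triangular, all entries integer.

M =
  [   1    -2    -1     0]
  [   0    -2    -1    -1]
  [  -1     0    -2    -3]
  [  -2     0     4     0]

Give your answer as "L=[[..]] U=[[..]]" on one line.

  R1 -= 0·R0 → [0,-2,-1,-1]
  R2 -= -1·R0 → [0,-2,-3,-3]
  R3 -= -2·R0 → [0,-4,2,0]
  R2 -= 1·R1 → [0,0,-2,-2]
  R3 -= 2·R1 → [0,0,4,2]
  R3 -= -2·R2 → [0,0,0,-2]

L=[[1,0,0,0],[0,1,0,0],[-1,1,1,0],[-2,2,-2,1]] U=[[1,-2,-1,0],[0,-2,-1,-1],[0,0,-2,-2],[0,0,0,-2]]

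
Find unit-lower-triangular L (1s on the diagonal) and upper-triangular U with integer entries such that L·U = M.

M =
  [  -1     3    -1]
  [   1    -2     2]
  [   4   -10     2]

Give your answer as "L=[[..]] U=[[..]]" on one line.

L=[[1,0,0],[-1,1,0],[-4,2,1]] U=[[-1,3,-1],[0,1,1],[0,0,-4]]

  R1 -= -1·R0 → [0,1,1]
  R2 -= -4·R0 → [0,2,-2]
  R2 -= 2·R1 → [0,0,-4]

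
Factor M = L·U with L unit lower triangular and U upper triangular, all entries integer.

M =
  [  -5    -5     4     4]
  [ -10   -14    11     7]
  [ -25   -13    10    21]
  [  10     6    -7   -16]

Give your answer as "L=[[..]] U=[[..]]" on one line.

  R1 -= 2·R0 → [0,-4,3,-1]
  R2 -= 5·R0 → [0,12,-10,1]
  R3 -= -2·R0 → [0,-4,1,-8]
  R2 -= -3·R1 → [0,0,-1,-2]
  R3 -= 1·R1 → [0,0,-2,-7]
  R3 -= 2·R2 → [0,0,0,-3]

L=[[1,0,0,0],[2,1,0,0],[5,-3,1,0],[-2,1,2,1]] U=[[-5,-5,4,4],[0,-4,3,-1],[0,0,-1,-2],[0,0,0,-3]]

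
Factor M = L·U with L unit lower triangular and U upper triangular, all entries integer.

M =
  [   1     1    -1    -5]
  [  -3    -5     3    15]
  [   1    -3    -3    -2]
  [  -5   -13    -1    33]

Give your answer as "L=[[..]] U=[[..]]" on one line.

L=[[1,0,0,0],[-3,1,0,0],[1,2,1,0],[-5,4,3,1]] U=[[1,1,-1,-5],[0,-2,0,0],[0,0,-2,3],[0,0,0,-1]]

  R1 -= -3·R0 → [0,-2,0,0]
  R2 -= 1·R0 → [0,-4,-2,3]
  R3 -= -5·R0 → [0,-8,-6,8]
  R2 -= 2·R1 → [0,0,-2,3]
  R3 -= 4·R1 → [0,0,-6,8]
  R3 -= 3·R2 → [0,0,0,-1]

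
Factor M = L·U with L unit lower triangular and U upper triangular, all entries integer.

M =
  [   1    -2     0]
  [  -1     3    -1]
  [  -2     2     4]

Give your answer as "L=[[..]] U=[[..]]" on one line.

L=[[1,0,0],[-1,1,0],[-2,-2,1]] U=[[1,-2,0],[0,1,-1],[0,0,2]]

  row1 -= -1·row0 → [0,1,-1]
  row2 -= -2·row0 → [0,-2,4]
  row2 -= -2·row1 → [0,0,2]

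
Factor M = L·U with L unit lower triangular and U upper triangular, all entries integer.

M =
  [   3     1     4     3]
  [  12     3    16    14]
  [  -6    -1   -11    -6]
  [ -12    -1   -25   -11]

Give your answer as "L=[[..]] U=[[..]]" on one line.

  r1 -= 4·r0 → [0,-1,0,2]
  r2 -= -2·r0 → [0,1,-3,0]
  r3 -= -4·r0 → [0,3,-9,1]
  r2 -= -1·r1 → [0,0,-3,2]
  r3 -= -3·r1 → [0,0,-9,7]
  r3 -= 3·r2 → [0,0,0,1]

L=[[1,0,0,0],[4,1,0,0],[-2,-1,1,0],[-4,-3,3,1]] U=[[3,1,4,3],[0,-1,0,2],[0,0,-3,2],[0,0,0,1]]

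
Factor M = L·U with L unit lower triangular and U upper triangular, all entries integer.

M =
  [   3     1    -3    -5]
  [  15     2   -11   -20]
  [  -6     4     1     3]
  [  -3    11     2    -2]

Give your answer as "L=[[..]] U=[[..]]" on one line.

L=[[1,0,0,0],[5,1,0,0],[-2,-2,1,0],[-1,-4,5,1]] U=[[3,1,-3,-5],[0,-3,4,5],[0,0,3,3],[0,0,0,-2]]

  R1 -= 5·R0 → [0,-3,4,5]
  R2 -= -2·R0 → [0,6,-5,-7]
  R3 -= -1·R0 → [0,12,-1,-7]
  R2 -= -2·R1 → [0,0,3,3]
  R3 -= -4·R1 → [0,0,15,13]
  R3 -= 5·R2 → [0,0,0,-2]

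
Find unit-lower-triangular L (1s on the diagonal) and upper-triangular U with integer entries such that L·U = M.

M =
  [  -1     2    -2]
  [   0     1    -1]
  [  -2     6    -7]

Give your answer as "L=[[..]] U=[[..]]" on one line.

L=[[1,0,0],[0,1,0],[2,2,1]] U=[[-1,2,-2],[0,1,-1],[0,0,-1]]

  R1 -= 0·R0 → [0,1,-1]
  R2 -= 2·R0 → [0,2,-3]
  R2 -= 2·R1 → [0,0,-1]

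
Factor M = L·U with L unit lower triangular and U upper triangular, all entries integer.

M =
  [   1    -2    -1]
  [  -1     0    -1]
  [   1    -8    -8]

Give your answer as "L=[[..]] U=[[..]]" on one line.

  R1 -= -1·R0 → [0,-2,-2]
  R2 -= 1·R0 → [0,-6,-7]
  R2 -= 3·R1 → [0,0,-1]

L=[[1,0,0],[-1,1,0],[1,3,1]] U=[[1,-2,-1],[0,-2,-2],[0,0,-1]]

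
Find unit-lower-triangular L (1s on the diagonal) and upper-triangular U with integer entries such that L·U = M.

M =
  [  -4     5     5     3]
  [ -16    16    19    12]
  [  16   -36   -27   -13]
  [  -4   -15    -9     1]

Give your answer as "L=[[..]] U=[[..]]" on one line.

  R1 -= 4·R0 → [0,-4,-1,0]
  R2 -= -4·R0 → [0,-16,-7,-1]
  R3 -= 1·R0 → [0,-20,-14,-2]
  R2 -= 4·R1 → [0,0,-3,-1]
  R3 -= 5·R1 → [0,0,-9,-2]
  R3 -= 3·R2 → [0,0,0,1]

L=[[1,0,0,0],[4,1,0,0],[-4,4,1,0],[1,5,3,1]] U=[[-4,5,5,3],[0,-4,-1,0],[0,0,-3,-1],[0,0,0,1]]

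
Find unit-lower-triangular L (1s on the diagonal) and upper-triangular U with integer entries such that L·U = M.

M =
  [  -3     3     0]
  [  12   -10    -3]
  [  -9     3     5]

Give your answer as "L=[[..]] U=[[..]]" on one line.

  row1 -= -4·row0 → [0,2,-3]
  row2 -= 3·row0 → [0,-6,5]
  row2 -= -3·row1 → [0,0,-4]

L=[[1,0,0],[-4,1,0],[3,-3,1]] U=[[-3,3,0],[0,2,-3],[0,0,-4]]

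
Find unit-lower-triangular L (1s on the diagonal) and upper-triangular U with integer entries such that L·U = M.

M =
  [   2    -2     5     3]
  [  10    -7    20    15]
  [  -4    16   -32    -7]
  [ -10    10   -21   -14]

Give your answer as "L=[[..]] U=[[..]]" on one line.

L=[[1,0,0,0],[5,1,0,0],[-2,4,1,0],[-5,0,-2,1]] U=[[2,-2,5,3],[0,3,-5,0],[0,0,-2,-1],[0,0,0,-1]]

  R1 -= 5·R0 → [0,3,-5,0]
  R2 -= -2·R0 → [0,12,-22,-1]
  R3 -= -5·R0 → [0,0,4,1]
  R2 -= 4·R1 → [0,0,-2,-1]
  R3 -= 0·R1 → [0,0,4,1]
  R3 -= -2·R2 → [0,0,0,-1]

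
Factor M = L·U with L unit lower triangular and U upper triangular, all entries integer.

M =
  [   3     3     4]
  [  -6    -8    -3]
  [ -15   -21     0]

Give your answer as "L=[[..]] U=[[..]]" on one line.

L=[[1,0,0],[-2,1,0],[-5,3,1]] U=[[3,3,4],[0,-2,5],[0,0,5]]

  row1 -= -2·row0 → [0,-2,5]
  row2 -= -5·row0 → [0,-6,20]
  row2 -= 3·row1 → [0,0,5]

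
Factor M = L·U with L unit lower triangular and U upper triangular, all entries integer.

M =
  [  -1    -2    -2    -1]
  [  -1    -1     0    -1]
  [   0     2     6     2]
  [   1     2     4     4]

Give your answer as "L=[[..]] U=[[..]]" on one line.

  row1 -= 1·row0 → [0,1,2,0]
  row2 -= 0·row0 → [0,2,6,2]
  row3 -= -1·row0 → [0,0,2,3]
  row2 -= 2·row1 → [0,0,2,2]
  row3 -= 0·row1 → [0,0,2,3]
  row3 -= 1·row2 → [0,0,0,1]

L=[[1,0,0,0],[1,1,0,0],[0,2,1,0],[-1,0,1,1]] U=[[-1,-2,-2,-1],[0,1,2,0],[0,0,2,2],[0,0,0,1]]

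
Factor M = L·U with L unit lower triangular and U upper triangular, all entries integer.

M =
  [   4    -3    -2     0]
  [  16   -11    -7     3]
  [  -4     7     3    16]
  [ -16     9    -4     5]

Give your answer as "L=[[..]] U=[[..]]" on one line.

L=[[1,0,0,0],[4,1,0,0],[-1,4,1,0],[-4,-3,3,1]] U=[[4,-3,-2,0],[0,1,1,3],[0,0,-3,4],[0,0,0,2]]

  r1 -= 4·r0 → [0,1,1,3]
  r2 -= -1·r0 → [0,4,1,16]
  r3 -= -4·r0 → [0,-3,-12,5]
  r2 -= 4·r1 → [0,0,-3,4]
  r3 -= -3·r1 → [0,0,-9,14]
  r3 -= 3·r2 → [0,0,0,2]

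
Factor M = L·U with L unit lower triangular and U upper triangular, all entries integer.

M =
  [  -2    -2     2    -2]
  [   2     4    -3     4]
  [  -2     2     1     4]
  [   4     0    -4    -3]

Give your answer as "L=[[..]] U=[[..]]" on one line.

L=[[1,0,0,0],[-1,1,0,0],[1,2,1,0],[-2,-2,-2,1]] U=[[-2,-2,2,-2],[0,2,-1,2],[0,0,1,2],[0,0,0,1]]

  row1 -= -1·row0 → [0,2,-1,2]
  row2 -= 1·row0 → [0,4,-1,6]
  row3 -= -2·row0 → [0,-4,0,-7]
  row2 -= 2·row1 → [0,0,1,2]
  row3 -= -2·row1 → [0,0,-2,-3]
  row3 -= -2·row2 → [0,0,0,1]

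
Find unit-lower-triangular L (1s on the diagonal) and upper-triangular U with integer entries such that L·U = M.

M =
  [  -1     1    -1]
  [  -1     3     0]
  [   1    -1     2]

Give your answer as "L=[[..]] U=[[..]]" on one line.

L=[[1,0,0],[1,1,0],[-1,0,1]] U=[[-1,1,-1],[0,2,1],[0,0,1]]

  row1 -= 1·row0 → [0,2,1]
  row2 -= -1·row0 → [0,0,1]
  row2 -= 0·row1 → [0,0,1]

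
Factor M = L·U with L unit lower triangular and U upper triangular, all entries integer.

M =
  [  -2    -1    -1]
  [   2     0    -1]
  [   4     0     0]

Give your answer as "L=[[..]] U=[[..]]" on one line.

  row1 -= -1·row0 → [0,-1,-2]
  row2 -= -2·row0 → [0,-2,-2]
  row2 -= 2·row1 → [0,0,2]

L=[[1,0,0],[-1,1,0],[-2,2,1]] U=[[-2,-1,-1],[0,-1,-2],[0,0,2]]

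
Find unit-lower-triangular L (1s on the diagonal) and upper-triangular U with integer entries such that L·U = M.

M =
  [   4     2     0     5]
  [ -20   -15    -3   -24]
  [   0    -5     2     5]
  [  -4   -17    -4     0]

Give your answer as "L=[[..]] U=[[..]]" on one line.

  R1 -= -5·R0 → [0,-5,-3,1]
  R2 -= 0·R0 → [0,-5,2,5]
  R3 -= -1·R0 → [0,-15,-4,5]
  R2 -= 1·R1 → [0,0,5,4]
  R3 -= 3·R1 → [0,0,5,2]
  R3 -= 1·R2 → [0,0,0,-2]

L=[[1,0,0,0],[-5,1,0,0],[0,1,1,0],[-1,3,1,1]] U=[[4,2,0,5],[0,-5,-3,1],[0,0,5,4],[0,0,0,-2]]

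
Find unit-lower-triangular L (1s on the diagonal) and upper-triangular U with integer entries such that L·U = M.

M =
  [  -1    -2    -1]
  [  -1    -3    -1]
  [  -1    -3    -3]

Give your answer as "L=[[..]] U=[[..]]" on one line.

  r1 -= 1·r0 → [0,-1,0]
  r2 -= 1·r0 → [0,-1,-2]
  r2 -= 1·r1 → [0,0,-2]

L=[[1,0,0],[1,1,0],[1,1,1]] U=[[-1,-2,-1],[0,-1,0],[0,0,-2]]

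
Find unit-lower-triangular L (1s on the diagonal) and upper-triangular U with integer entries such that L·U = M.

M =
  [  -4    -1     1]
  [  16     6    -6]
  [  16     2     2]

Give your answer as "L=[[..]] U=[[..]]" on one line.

L=[[1,0,0],[-4,1,0],[-4,-1,1]] U=[[-4,-1,1],[0,2,-2],[0,0,4]]

  r1 -= -4·r0 → [0,2,-2]
  r2 -= -4·r0 → [0,-2,6]
  r2 -= -1·r1 → [0,0,4]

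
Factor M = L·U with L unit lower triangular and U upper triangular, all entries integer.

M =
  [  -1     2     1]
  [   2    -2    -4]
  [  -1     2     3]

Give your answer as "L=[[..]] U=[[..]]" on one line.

  r1 -= -2·r0 → [0,2,-2]
  r2 -= 1·r0 → [0,0,2]
  r2 -= 0·r1 → [0,0,2]

L=[[1,0,0],[-2,1,0],[1,0,1]] U=[[-1,2,1],[0,2,-2],[0,0,2]]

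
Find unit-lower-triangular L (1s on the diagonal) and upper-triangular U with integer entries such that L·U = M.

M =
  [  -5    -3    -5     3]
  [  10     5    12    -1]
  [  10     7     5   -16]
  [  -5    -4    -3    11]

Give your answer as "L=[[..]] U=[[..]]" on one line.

  R1 -= -2·R0 → [0,-1,2,5]
  R2 -= -2·R0 → [0,1,-5,-10]
  R3 -= 1·R0 → [0,-1,2,8]
  R2 -= -1·R1 → [0,0,-3,-5]
  R3 -= 1·R1 → [0,0,0,3]
  R3 -= 0·R2 → [0,0,0,3]

L=[[1,0,0,0],[-2,1,0,0],[-2,-1,1,0],[1,1,0,1]] U=[[-5,-3,-5,3],[0,-1,2,5],[0,0,-3,-5],[0,0,0,3]]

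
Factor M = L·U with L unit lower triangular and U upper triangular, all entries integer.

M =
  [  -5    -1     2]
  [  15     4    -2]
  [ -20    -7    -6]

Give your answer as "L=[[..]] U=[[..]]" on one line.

L=[[1,0,0],[-3,1,0],[4,-3,1]] U=[[-5,-1,2],[0,1,4],[0,0,-2]]

  row1 -= -3·row0 → [0,1,4]
  row2 -= 4·row0 → [0,-3,-14]
  row2 -= -3·row1 → [0,0,-2]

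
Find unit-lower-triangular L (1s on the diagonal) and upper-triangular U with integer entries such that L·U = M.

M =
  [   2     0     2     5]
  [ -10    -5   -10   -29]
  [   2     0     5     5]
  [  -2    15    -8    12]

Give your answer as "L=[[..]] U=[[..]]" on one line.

  row1 -= -5·row0 → [0,-5,0,-4]
  row2 -= 1·row0 → [0,0,3,0]
  row3 -= -1·row0 → [0,15,-6,17]
  row2 -= 0·row1 → [0,0,3,0]
  row3 -= -3·row1 → [0,0,-6,5]
  row3 -= -2·row2 → [0,0,0,5]

L=[[1,0,0,0],[-5,1,0,0],[1,0,1,0],[-1,-3,-2,1]] U=[[2,0,2,5],[0,-5,0,-4],[0,0,3,0],[0,0,0,5]]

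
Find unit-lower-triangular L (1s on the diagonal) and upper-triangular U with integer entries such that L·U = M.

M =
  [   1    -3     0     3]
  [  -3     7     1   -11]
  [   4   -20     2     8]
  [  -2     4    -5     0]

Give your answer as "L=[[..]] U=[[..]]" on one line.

  row1 -= -3·row0 → [0,-2,1,-2]
  row2 -= 4·row0 → [0,-8,2,-4]
  row3 -= -2·row0 → [0,-2,-5,6]
  row2 -= 4·row1 → [0,0,-2,4]
  row3 -= 1·row1 → [0,0,-6,8]
  row3 -= 3·row2 → [0,0,0,-4]

L=[[1,0,0,0],[-3,1,0,0],[4,4,1,0],[-2,1,3,1]] U=[[1,-3,0,3],[0,-2,1,-2],[0,0,-2,4],[0,0,0,-4]]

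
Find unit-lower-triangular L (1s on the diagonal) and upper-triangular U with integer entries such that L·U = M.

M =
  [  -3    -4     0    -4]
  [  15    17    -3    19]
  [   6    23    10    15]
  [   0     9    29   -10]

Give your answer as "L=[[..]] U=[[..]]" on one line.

  R1 -= -5·R0 → [0,-3,-3,-1]
  R2 -= -2·R0 → [0,15,10,7]
  R3 -= 0·R0 → [0,9,29,-10]
  R2 -= -5·R1 → [0,0,-5,2]
  R3 -= -3·R1 → [0,0,20,-13]
  R3 -= -4·R2 → [0,0,0,-5]

L=[[1,0,0,0],[-5,1,0,0],[-2,-5,1,0],[0,-3,-4,1]] U=[[-3,-4,0,-4],[0,-3,-3,-1],[0,0,-5,2],[0,0,0,-5]]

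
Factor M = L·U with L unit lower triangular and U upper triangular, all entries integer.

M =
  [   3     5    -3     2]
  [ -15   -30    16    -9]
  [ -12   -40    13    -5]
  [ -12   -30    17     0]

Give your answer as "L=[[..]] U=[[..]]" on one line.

L=[[1,0,0,0],[-5,1,0,0],[-4,4,1,0],[-4,2,-1,1]] U=[[3,5,-3,2],[0,-5,1,1],[0,0,-3,-1],[0,0,0,5]]

  row1 -= -5·row0 → [0,-5,1,1]
  row2 -= -4·row0 → [0,-20,1,3]
  row3 -= -4·row0 → [0,-10,5,8]
  row2 -= 4·row1 → [0,0,-3,-1]
  row3 -= 2·row1 → [0,0,3,6]
  row3 -= -1·row2 → [0,0,0,5]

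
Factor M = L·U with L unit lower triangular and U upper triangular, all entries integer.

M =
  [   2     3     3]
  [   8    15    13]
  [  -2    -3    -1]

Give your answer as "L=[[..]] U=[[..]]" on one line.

L=[[1,0,0],[4,1,0],[-1,0,1]] U=[[2,3,3],[0,3,1],[0,0,2]]

  r1 -= 4·r0 → [0,3,1]
  r2 -= -1·r0 → [0,0,2]
  r2 -= 0·r1 → [0,0,2]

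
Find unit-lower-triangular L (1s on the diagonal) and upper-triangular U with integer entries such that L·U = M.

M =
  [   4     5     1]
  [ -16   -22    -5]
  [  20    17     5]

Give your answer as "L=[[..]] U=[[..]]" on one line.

  r1 -= -4·r0 → [0,-2,-1]
  r2 -= 5·r0 → [0,-8,0]
  r2 -= 4·r1 → [0,0,4]

L=[[1,0,0],[-4,1,0],[5,4,1]] U=[[4,5,1],[0,-2,-1],[0,0,4]]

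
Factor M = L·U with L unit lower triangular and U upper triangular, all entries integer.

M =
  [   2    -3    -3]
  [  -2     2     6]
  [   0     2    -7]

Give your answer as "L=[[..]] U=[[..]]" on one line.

  R1 -= -1·R0 → [0,-1,3]
  R2 -= 0·R0 → [0,2,-7]
  R2 -= -2·R1 → [0,0,-1]

L=[[1,0,0],[-1,1,0],[0,-2,1]] U=[[2,-3,-3],[0,-1,3],[0,0,-1]]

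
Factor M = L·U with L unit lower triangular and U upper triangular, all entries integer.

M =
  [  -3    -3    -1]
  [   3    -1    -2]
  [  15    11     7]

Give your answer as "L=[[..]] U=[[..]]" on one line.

L=[[1,0,0],[-1,1,0],[-5,1,1]] U=[[-3,-3,-1],[0,-4,-3],[0,0,5]]

  r1 -= -1·r0 → [0,-4,-3]
  r2 -= -5·r0 → [0,-4,2]
  r2 -= 1·r1 → [0,0,5]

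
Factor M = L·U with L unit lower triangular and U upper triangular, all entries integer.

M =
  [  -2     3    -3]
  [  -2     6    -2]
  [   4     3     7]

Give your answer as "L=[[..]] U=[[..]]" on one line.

L=[[1,0,0],[1,1,0],[-2,3,1]] U=[[-2,3,-3],[0,3,1],[0,0,-2]]

  r1 -= 1·r0 → [0,3,1]
  r2 -= -2·r0 → [0,9,1]
  r2 -= 3·r1 → [0,0,-2]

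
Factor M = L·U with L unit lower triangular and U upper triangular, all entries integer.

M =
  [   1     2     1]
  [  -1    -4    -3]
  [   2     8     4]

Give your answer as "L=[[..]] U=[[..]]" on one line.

  row1 -= -1·row0 → [0,-2,-2]
  row2 -= 2·row0 → [0,4,2]
  row2 -= -2·row1 → [0,0,-2]

L=[[1,0,0],[-1,1,0],[2,-2,1]] U=[[1,2,1],[0,-2,-2],[0,0,-2]]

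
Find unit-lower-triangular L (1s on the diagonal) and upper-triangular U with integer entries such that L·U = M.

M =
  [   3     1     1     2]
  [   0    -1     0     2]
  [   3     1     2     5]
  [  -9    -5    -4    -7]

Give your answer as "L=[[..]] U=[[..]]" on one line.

  row1 -= 0·row0 → [0,-1,0,2]
  row2 -= 1·row0 → [0,0,1,3]
  row3 -= -3·row0 → [0,-2,-1,-1]
  row2 -= 0·row1 → [0,0,1,3]
  row3 -= 2·row1 → [0,0,-1,-5]
  row3 -= -1·row2 → [0,0,0,-2]

L=[[1,0,0,0],[0,1,0,0],[1,0,1,0],[-3,2,-1,1]] U=[[3,1,1,2],[0,-1,0,2],[0,0,1,3],[0,0,0,-2]]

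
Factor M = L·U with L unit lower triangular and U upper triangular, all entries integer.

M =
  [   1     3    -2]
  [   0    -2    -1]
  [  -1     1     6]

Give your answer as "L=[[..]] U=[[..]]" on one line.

  row1 -= 0·row0 → [0,-2,-1]
  row2 -= -1·row0 → [0,4,4]
  row2 -= -2·row1 → [0,0,2]

L=[[1,0,0],[0,1,0],[-1,-2,1]] U=[[1,3,-2],[0,-2,-1],[0,0,2]]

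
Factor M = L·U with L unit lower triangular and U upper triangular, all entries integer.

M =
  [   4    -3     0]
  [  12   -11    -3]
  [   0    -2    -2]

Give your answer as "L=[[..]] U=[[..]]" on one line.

L=[[1,0,0],[3,1,0],[0,1,1]] U=[[4,-3,0],[0,-2,-3],[0,0,1]]

  r1 -= 3·r0 → [0,-2,-3]
  r2 -= 0·r0 → [0,-2,-2]
  r2 -= 1·r1 → [0,0,1]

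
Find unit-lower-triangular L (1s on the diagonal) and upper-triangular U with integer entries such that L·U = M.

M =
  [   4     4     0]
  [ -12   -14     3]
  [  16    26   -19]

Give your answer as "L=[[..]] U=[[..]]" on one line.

  R1 -= -3·R0 → [0,-2,3]
  R2 -= 4·R0 → [0,10,-19]
  R2 -= -5·R1 → [0,0,-4]

L=[[1,0,0],[-3,1,0],[4,-5,1]] U=[[4,4,0],[0,-2,3],[0,0,-4]]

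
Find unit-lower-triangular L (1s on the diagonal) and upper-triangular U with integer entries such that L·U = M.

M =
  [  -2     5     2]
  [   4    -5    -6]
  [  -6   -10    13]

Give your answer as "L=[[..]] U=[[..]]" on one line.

L=[[1,0,0],[-2,1,0],[3,-5,1]] U=[[-2,5,2],[0,5,-2],[0,0,-3]]

  R1 -= -2·R0 → [0,5,-2]
  R2 -= 3·R0 → [0,-25,7]
  R2 -= -5·R1 → [0,0,-3]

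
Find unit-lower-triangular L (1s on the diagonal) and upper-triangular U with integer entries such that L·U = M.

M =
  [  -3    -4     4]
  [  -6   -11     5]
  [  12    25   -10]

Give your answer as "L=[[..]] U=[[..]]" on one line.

  r1 -= 2·r0 → [0,-3,-3]
  r2 -= -4·r0 → [0,9,6]
  r2 -= -3·r1 → [0,0,-3]

L=[[1,0,0],[2,1,0],[-4,-3,1]] U=[[-3,-4,4],[0,-3,-3],[0,0,-3]]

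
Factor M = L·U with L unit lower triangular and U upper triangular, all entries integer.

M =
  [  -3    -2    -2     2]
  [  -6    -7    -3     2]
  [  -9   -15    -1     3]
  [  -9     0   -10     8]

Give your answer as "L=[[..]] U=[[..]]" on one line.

L=[[1,0,0,0],[2,1,0,0],[3,3,1,0],[3,-2,-1,1]] U=[[-3,-2,-2,2],[0,-3,1,-2],[0,0,2,3],[0,0,0,1]]

  row1 -= 2·row0 → [0,-3,1,-2]
  row2 -= 3·row0 → [0,-9,5,-3]
  row3 -= 3·row0 → [0,6,-4,2]
  row2 -= 3·row1 → [0,0,2,3]
  row3 -= -2·row1 → [0,0,-2,-2]
  row3 -= -1·row2 → [0,0,0,1]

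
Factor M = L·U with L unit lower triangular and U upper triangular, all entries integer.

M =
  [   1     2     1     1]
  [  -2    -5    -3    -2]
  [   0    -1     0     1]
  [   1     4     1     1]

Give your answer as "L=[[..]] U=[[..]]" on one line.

L=[[1,0,0,0],[-2,1,0,0],[0,1,1,0],[1,-2,-2,1]] U=[[1,2,1,1],[0,-1,-1,0],[0,0,1,1],[0,0,0,2]]

  row1 -= -2·row0 → [0,-1,-1,0]
  row2 -= 0·row0 → [0,-1,0,1]
  row3 -= 1·row0 → [0,2,0,0]
  row2 -= 1·row1 → [0,0,1,1]
  row3 -= -2·row1 → [0,0,-2,0]
  row3 -= -2·row2 → [0,0,0,2]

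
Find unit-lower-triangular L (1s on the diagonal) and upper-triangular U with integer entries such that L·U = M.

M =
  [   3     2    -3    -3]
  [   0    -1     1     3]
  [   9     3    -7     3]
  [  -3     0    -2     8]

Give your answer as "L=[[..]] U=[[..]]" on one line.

  R1 -= 0·R0 → [0,-1,1,3]
  R2 -= 3·R0 → [0,-3,2,12]
  R3 -= -1·R0 → [0,2,-5,5]
  R2 -= 3·R1 → [0,0,-1,3]
  R3 -= -2·R1 → [0,0,-3,11]
  R3 -= 3·R2 → [0,0,0,2]

L=[[1,0,0,0],[0,1,0,0],[3,3,1,0],[-1,-2,3,1]] U=[[3,2,-3,-3],[0,-1,1,3],[0,0,-1,3],[0,0,0,2]]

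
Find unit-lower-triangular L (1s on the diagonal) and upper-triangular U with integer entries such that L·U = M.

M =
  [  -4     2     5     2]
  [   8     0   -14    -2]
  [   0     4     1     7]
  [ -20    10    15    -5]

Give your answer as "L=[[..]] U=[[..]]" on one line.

L=[[1,0,0,0],[-2,1,0,0],[0,1,1,0],[5,0,-2,1]] U=[[-4,2,5,2],[0,4,-4,2],[0,0,5,5],[0,0,0,-5]]

  row1 -= -2·row0 → [0,4,-4,2]
  row2 -= 0·row0 → [0,4,1,7]
  row3 -= 5·row0 → [0,0,-10,-15]
  row2 -= 1·row1 → [0,0,5,5]
  row3 -= 0·row1 → [0,0,-10,-15]
  row3 -= -2·row2 → [0,0,0,-5]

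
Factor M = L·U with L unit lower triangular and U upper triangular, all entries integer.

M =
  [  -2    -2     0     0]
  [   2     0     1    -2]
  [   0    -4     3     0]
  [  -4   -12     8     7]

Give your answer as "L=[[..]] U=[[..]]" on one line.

L=[[1,0,0,0],[-1,1,0,0],[0,2,1,0],[2,4,4,1]] U=[[-2,-2,0,0],[0,-2,1,-2],[0,0,1,4],[0,0,0,-1]]

  row1 -= -1·row0 → [0,-2,1,-2]
  row2 -= 0·row0 → [0,-4,3,0]
  row3 -= 2·row0 → [0,-8,8,7]
  row2 -= 2·row1 → [0,0,1,4]
  row3 -= 4·row1 → [0,0,4,15]
  row3 -= 4·row2 → [0,0,0,-1]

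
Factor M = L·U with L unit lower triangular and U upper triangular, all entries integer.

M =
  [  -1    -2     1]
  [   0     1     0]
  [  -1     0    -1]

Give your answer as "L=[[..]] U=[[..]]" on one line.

L=[[1,0,0],[0,1,0],[1,2,1]] U=[[-1,-2,1],[0,1,0],[0,0,-2]]

  R1 -= 0·R0 → [0,1,0]
  R2 -= 1·R0 → [0,2,-2]
  R2 -= 2·R1 → [0,0,-2]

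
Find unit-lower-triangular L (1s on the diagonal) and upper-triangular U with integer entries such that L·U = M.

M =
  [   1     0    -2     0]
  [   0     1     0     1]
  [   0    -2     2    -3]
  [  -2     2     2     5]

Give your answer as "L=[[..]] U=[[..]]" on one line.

L=[[1,0,0,0],[0,1,0,0],[0,-2,1,0],[-2,2,-1,1]] U=[[1,0,-2,0],[0,1,0,1],[0,0,2,-1],[0,0,0,2]]

  r1 -= 0·r0 → [0,1,0,1]
  r2 -= 0·r0 → [0,-2,2,-3]
  r3 -= -2·r0 → [0,2,-2,5]
  r2 -= -2·r1 → [0,0,2,-1]
  r3 -= 2·r1 → [0,0,-2,3]
  r3 -= -1·r2 → [0,0,0,2]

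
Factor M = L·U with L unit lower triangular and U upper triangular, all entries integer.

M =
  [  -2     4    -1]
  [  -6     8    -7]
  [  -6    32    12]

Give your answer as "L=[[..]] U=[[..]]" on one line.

L=[[1,0,0],[3,1,0],[3,-5,1]] U=[[-2,4,-1],[0,-4,-4],[0,0,-5]]

  row1 -= 3·row0 → [0,-4,-4]
  row2 -= 3·row0 → [0,20,15]
  row2 -= -5·row1 → [0,0,-5]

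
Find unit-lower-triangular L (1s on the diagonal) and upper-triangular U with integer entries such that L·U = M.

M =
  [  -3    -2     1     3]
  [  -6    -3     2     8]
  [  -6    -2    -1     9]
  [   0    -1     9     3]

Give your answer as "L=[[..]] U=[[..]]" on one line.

  row1 -= 2·row0 → [0,1,0,2]
  row2 -= 2·row0 → [0,2,-3,3]
  row3 -= 0·row0 → [0,-1,9,3]
  row2 -= 2·row1 → [0,0,-3,-1]
  row3 -= -1·row1 → [0,0,9,5]
  row3 -= -3·row2 → [0,0,0,2]

L=[[1,0,0,0],[2,1,0,0],[2,2,1,0],[0,-1,-3,1]] U=[[-3,-2,1,3],[0,1,0,2],[0,0,-3,-1],[0,0,0,2]]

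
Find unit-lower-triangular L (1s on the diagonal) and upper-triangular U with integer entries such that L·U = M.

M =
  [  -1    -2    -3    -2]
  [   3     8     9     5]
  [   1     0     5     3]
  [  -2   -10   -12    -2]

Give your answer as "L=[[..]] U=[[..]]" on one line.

  R1 -= -3·R0 → [0,2,0,-1]
  R2 -= -1·R0 → [0,-2,2,1]
  R3 -= 2·R0 → [0,-6,-6,2]
  R2 -= -1·R1 → [0,0,2,0]
  R3 -= -3·R1 → [0,0,-6,-1]
  R3 -= -3·R2 → [0,0,0,-1]

L=[[1,0,0,0],[-3,1,0,0],[-1,-1,1,0],[2,-3,-3,1]] U=[[-1,-2,-3,-2],[0,2,0,-1],[0,0,2,0],[0,0,0,-1]]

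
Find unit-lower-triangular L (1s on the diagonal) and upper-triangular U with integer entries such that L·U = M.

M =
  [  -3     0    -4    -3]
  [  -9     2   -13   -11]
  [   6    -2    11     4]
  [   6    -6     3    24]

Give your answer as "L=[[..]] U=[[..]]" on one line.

  R1 -= 3·R0 → [0,2,-1,-2]
  R2 -= -2·R0 → [0,-2,3,-2]
  R3 -= -2·R0 → [0,-6,-5,18]
  R2 -= -1·R1 → [0,0,2,-4]
  R3 -= -3·R1 → [0,0,-8,12]
  R3 -= -4·R2 → [0,0,0,-4]

L=[[1,0,0,0],[3,1,0,0],[-2,-1,1,0],[-2,-3,-4,1]] U=[[-3,0,-4,-3],[0,2,-1,-2],[0,0,2,-4],[0,0,0,-4]]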